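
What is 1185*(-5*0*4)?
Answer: 0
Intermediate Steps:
1185*(-5*0*4) = 1185*(0*4) = 1185*0 = 0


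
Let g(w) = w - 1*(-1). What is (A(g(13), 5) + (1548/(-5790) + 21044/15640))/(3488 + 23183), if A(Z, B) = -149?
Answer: -111626253/20126736730 ≈ -0.0055462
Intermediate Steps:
g(w) = 1 + w (g(w) = w + 1 = 1 + w)
(A(g(13), 5) + (1548/(-5790) + 21044/15640))/(3488 + 23183) = (-149 + (1548/(-5790) + 21044/15640))/(3488 + 23183) = (-149 + (1548*(-1/5790) + 21044*(1/15640)))/26671 = (-149 + (-258/965 + 5261/3910))*(1/26671) = (-149 + 813617/754630)*(1/26671) = -111626253/754630*1/26671 = -111626253/20126736730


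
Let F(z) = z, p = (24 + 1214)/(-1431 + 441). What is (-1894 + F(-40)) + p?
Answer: -957949/495 ≈ -1935.3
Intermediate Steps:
p = -619/495 (p = 1238/(-990) = 1238*(-1/990) = -619/495 ≈ -1.2505)
(-1894 + F(-40)) + p = (-1894 - 40) - 619/495 = -1934 - 619/495 = -957949/495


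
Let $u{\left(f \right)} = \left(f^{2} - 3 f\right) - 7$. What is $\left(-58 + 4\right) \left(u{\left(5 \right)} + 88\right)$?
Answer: $-4914$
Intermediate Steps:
$u{\left(f \right)} = -7 + f^{2} - 3 f$
$\left(-58 + 4\right) \left(u{\left(5 \right)} + 88\right) = \left(-58 + 4\right) \left(\left(-7 + 5^{2} - 15\right) + 88\right) = - 54 \left(\left(-7 + 25 - 15\right) + 88\right) = - 54 \left(3 + 88\right) = \left(-54\right) 91 = -4914$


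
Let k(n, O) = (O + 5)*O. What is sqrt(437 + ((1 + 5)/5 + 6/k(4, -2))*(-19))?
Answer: 19*sqrt(30)/5 ≈ 20.813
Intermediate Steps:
k(n, O) = O*(5 + O) (k(n, O) = (5 + O)*O = O*(5 + O))
sqrt(437 + ((1 + 5)/5 + 6/k(4, -2))*(-19)) = sqrt(437 + ((1 + 5)/5 + 6/((-2*(5 - 2))))*(-19)) = sqrt(437 + (6*(1/5) + 6/((-2*3)))*(-19)) = sqrt(437 + (6/5 + 6/(-6))*(-19)) = sqrt(437 + (6/5 + 6*(-1/6))*(-19)) = sqrt(437 + (6/5 - 1)*(-19)) = sqrt(437 + (1/5)*(-19)) = sqrt(437 - 19/5) = sqrt(2166/5) = 19*sqrt(30)/5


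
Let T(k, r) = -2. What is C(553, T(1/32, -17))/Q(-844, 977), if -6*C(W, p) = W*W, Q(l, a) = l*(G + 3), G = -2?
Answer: 305809/5064 ≈ 60.389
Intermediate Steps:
Q(l, a) = l (Q(l, a) = l*(-2 + 3) = l*1 = l)
C(W, p) = -W²/6 (C(W, p) = -W*W/6 = -W²/6)
C(553, T(1/32, -17))/Q(-844, 977) = -⅙*553²/(-844) = -⅙*305809*(-1/844) = -305809/6*(-1/844) = 305809/5064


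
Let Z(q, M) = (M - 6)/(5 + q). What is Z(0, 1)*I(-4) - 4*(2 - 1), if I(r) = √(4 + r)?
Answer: -4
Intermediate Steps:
Z(q, M) = (-6 + M)/(5 + q)
Z(0, 1)*I(-4) - 4*(2 - 1) = ((-6 + 1)/(5 + 0))*√(4 - 4) - 4*(2 - 1) = (-5/5)*√0 - 4*1 = ((⅕)*(-5))*0 - 4 = -1*0 - 4 = 0 - 4 = -4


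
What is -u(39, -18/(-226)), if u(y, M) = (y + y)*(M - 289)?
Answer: 2546544/113 ≈ 22536.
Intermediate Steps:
u(y, M) = 2*y*(-289 + M) (u(y, M) = (2*y)*(-289 + M) = 2*y*(-289 + M))
-u(39, -18/(-226)) = -2*39*(-289 - 18/(-226)) = -2*39*(-289 - 18*(-1/226)) = -2*39*(-289 + 9/113) = -2*39*(-32648)/113 = -1*(-2546544/113) = 2546544/113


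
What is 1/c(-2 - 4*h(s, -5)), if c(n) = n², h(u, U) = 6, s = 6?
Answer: 1/676 ≈ 0.0014793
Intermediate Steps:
1/c(-2 - 4*h(s, -5)) = 1/((-2 - 4*6)²) = 1/((-2 - 24)²) = 1/((-26)²) = 1/676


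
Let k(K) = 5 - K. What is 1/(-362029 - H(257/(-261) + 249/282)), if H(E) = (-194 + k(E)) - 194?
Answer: -24534/8872625459 ≈ -2.7651e-6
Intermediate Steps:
H(E) = -383 - E (H(E) = (-194 + (5 - E)) - 194 = (-189 - E) - 194 = -383 - E)
1/(-362029 - H(257/(-261) + 249/282)) = 1/(-362029 - (-383 - (257/(-261) + 249/282))) = 1/(-362029 - (-383 - (257*(-1/261) + 249*(1/282)))) = 1/(-362029 - (-383 - (-257/261 + 83/94))) = 1/(-362029 - (-383 - 1*(-2495/24534))) = 1/(-362029 - (-383 + 2495/24534)) = 1/(-362029 - 1*(-9394027/24534)) = 1/(-362029 + 9394027/24534) = 1/(-8872625459/24534) = -24534/8872625459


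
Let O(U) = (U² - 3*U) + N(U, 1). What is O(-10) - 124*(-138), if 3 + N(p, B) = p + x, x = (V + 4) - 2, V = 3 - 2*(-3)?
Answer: 17240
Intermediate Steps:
V = 9 (V = 3 + 6 = 9)
x = 11 (x = (9 + 4) - 2 = 13 - 2 = 11)
N(p, B) = 8 + p (N(p, B) = -3 + (p + 11) = -3 + (11 + p) = 8 + p)
O(U) = 8 + U² - 2*U (O(U) = (U² - 3*U) + (8 + U) = 8 + U² - 2*U)
O(-10) - 124*(-138) = (8 + (-10)² - 2*(-10)) - 124*(-138) = (8 + 100 + 20) + 17112 = 128 + 17112 = 17240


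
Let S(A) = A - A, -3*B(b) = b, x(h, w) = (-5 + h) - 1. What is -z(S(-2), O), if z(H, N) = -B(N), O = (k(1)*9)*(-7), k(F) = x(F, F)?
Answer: -105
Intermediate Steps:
x(h, w) = -6 + h
k(F) = -6 + F
B(b) = -b/3
S(A) = 0
O = 315 (O = ((-6 + 1)*9)*(-7) = -5*9*(-7) = -45*(-7) = 315)
z(H, N) = N/3 (z(H, N) = -(-1)*N/3 = N/3)
-z(S(-2), O) = -315/3 = -1*105 = -105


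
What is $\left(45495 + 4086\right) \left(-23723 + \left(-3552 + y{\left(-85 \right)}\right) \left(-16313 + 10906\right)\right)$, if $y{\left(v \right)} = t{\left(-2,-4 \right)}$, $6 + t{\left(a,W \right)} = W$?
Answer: $953740661391$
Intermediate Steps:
$t{\left(a,W \right)} = -6 + W$
$y{\left(v \right)} = -10$ ($y{\left(v \right)} = -6 - 4 = -10$)
$\left(45495 + 4086\right) \left(-23723 + \left(-3552 + y{\left(-85 \right)}\right) \left(-16313 + 10906\right)\right) = \left(45495 + 4086\right) \left(-23723 + \left(-3552 - 10\right) \left(-16313 + 10906\right)\right) = 49581 \left(-23723 - -19259734\right) = 49581 \left(-23723 + 19259734\right) = 49581 \cdot 19236011 = 953740661391$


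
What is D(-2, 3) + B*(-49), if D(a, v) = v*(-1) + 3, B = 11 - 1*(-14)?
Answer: -1225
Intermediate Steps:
B = 25 (B = 11 + 14 = 25)
D(a, v) = 3 - v (D(a, v) = -v + 3 = 3 - v)
D(-2, 3) + B*(-49) = (3 - 1*3) + 25*(-49) = (3 - 3) - 1225 = 0 - 1225 = -1225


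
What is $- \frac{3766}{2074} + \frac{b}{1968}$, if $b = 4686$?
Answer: $\frac{192273}{340136} \approx 0.56528$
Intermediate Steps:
$- \frac{3766}{2074} + \frac{b}{1968} = - \frac{3766}{2074} + \frac{4686}{1968} = \left(-3766\right) \frac{1}{2074} + 4686 \cdot \frac{1}{1968} = - \frac{1883}{1037} + \frac{781}{328} = \frac{192273}{340136}$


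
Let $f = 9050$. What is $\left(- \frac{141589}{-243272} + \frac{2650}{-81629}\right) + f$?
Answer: $\frac{179726266394081}{19858050088} \approx 9050.5$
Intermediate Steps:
$\left(- \frac{141589}{-243272} + \frac{2650}{-81629}\right) + f = \left(- \frac{141589}{-243272} + \frac{2650}{-81629}\right) + 9050 = \left(\left(-141589\right) \left(- \frac{1}{243272}\right) + 2650 \left(- \frac{1}{81629}\right)\right) + 9050 = \left(\frac{141589}{243272} - \frac{2650}{81629}\right) + 9050 = \frac{10913097681}{19858050088} + 9050 = \frac{179726266394081}{19858050088}$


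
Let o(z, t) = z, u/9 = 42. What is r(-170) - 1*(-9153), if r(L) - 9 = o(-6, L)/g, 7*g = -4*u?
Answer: 329833/36 ≈ 9162.0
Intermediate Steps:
u = 378 (u = 9*42 = 378)
g = -216 (g = (-4*378)/7 = (⅐)*(-1512) = -216)
r(L) = 325/36 (r(L) = 9 - 6/(-216) = 9 - 6*(-1/216) = 9 + 1/36 = 325/36)
r(-170) - 1*(-9153) = 325/36 - 1*(-9153) = 325/36 + 9153 = 329833/36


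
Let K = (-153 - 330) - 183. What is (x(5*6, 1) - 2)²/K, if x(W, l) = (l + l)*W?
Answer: -1682/333 ≈ -5.0510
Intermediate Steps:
x(W, l) = 2*W*l (x(W, l) = (2*l)*W = 2*W*l)
K = -666 (K = -483 - 183 = -666)
(x(5*6, 1) - 2)²/K = (2*(5*6)*1 - 2)²/(-666) = (2*30*1 - 2)²*(-1/666) = (60 - 2)²*(-1/666) = 58²*(-1/666) = 3364*(-1/666) = -1682/333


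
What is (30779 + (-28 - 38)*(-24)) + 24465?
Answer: 56828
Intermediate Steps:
(30779 + (-28 - 38)*(-24)) + 24465 = (30779 - 66*(-24)) + 24465 = (30779 + 1584) + 24465 = 32363 + 24465 = 56828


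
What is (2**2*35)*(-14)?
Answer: -1960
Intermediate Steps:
(2**2*35)*(-14) = (4*35)*(-14) = 140*(-14) = -1960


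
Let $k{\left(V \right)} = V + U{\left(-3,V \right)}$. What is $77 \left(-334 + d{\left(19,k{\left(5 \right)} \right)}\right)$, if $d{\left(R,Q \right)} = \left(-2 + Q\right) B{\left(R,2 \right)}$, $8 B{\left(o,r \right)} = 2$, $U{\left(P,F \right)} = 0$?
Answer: $- \frac{102641}{4} \approx -25660.0$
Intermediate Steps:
$B{\left(o,r \right)} = \frac{1}{4}$ ($B{\left(o,r \right)} = \frac{1}{8} \cdot 2 = \frac{1}{4}$)
$k{\left(V \right)} = V$ ($k{\left(V \right)} = V + 0 = V$)
$d{\left(R,Q \right)} = - \frac{1}{2} + \frac{Q}{4}$ ($d{\left(R,Q \right)} = \left(-2 + Q\right) \frac{1}{4} = - \frac{1}{2} + \frac{Q}{4}$)
$77 \left(-334 + d{\left(19,k{\left(5 \right)} \right)}\right) = 77 \left(-334 + \left(- \frac{1}{2} + \frac{1}{4} \cdot 5\right)\right) = 77 \left(-334 + \left(- \frac{1}{2} + \frac{5}{4}\right)\right) = 77 \left(-334 + \frac{3}{4}\right) = 77 \left(- \frac{1333}{4}\right) = - \frac{102641}{4}$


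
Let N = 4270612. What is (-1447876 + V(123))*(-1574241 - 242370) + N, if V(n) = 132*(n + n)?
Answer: 2571242746456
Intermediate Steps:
V(n) = 264*n (V(n) = 132*(2*n) = 264*n)
(-1447876 + V(123))*(-1574241 - 242370) + N = (-1447876 + 264*123)*(-1574241 - 242370) + 4270612 = (-1447876 + 32472)*(-1816611) + 4270612 = -1415404*(-1816611) + 4270612 = 2571238475844 + 4270612 = 2571242746456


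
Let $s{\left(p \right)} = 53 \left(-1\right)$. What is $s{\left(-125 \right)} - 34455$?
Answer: $-34508$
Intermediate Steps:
$s{\left(p \right)} = -53$
$s{\left(-125 \right)} - 34455 = -53 - 34455 = -34508$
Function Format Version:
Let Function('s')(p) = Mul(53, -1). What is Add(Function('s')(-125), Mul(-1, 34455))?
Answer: -34508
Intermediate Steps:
Function('s')(p) = -53
Add(Function('s')(-125), Mul(-1, 34455)) = Add(-53, Mul(-1, 34455)) = Add(-53, -34455) = -34508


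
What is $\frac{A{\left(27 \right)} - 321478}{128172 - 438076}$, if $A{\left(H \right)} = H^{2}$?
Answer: $\frac{320749}{309904} \approx 1.035$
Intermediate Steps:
$\frac{A{\left(27 \right)} - 321478}{128172 - 438076} = \frac{27^{2} - 321478}{128172 - 438076} = \frac{729 - 321478}{-309904} = \left(-320749\right) \left(- \frac{1}{309904}\right) = \frac{320749}{309904}$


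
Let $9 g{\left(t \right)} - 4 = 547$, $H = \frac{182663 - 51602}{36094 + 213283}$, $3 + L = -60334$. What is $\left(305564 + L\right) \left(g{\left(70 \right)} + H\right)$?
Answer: $\frac{33985096704652}{2244393} \approx 1.5142 \cdot 10^{7}$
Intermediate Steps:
$L = -60337$ ($L = -3 - 60334 = -60337$)
$H = \frac{131061}{249377} \approx 0.52555$
$g{\left(t \right)} = \frac{551}{9}$ ($g{\left(t \right)} = \frac{4}{9} + \frac{1}{9} \cdot 547 = \frac{4}{9} + \frac{547}{9} = \frac{551}{9}$)
$\left(305564 + L\right) \left(g{\left(70 \right)} + H\right) = \left(305564 - 60337\right) \left(\frac{551}{9} + \frac{131061}{249377}\right) = 245227 \cdot \frac{138586276}{2244393} = \frac{33985096704652}{2244393}$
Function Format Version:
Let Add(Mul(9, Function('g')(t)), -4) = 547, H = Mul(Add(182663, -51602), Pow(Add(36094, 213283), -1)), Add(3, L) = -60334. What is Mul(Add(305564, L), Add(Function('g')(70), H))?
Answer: Rational(33985096704652, 2244393) ≈ 1.5142e+7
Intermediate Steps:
L = -60337 (L = Add(-3, -60334) = -60337)
H = Rational(131061, 249377) (H = Mul(131061, Pow(249377, -1)) = Mul(131061, Rational(1, 249377)) = Rational(131061, 249377) ≈ 0.52555)
Function('g')(t) = Rational(551, 9) (Function('g')(t) = Add(Rational(4, 9), Mul(Rational(1, 9), 547)) = Add(Rational(4, 9), Rational(547, 9)) = Rational(551, 9))
Mul(Add(305564, L), Add(Function('g')(70), H)) = Mul(Add(305564, -60337), Add(Rational(551, 9), Rational(131061, 249377))) = Mul(245227, Rational(138586276, 2244393)) = Rational(33985096704652, 2244393)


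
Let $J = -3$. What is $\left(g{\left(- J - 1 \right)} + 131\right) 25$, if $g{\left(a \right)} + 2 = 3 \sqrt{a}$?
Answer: $3225 + 75 \sqrt{2} \approx 3331.1$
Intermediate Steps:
$g{\left(a \right)} = -2 + 3 \sqrt{a}$
$\left(g{\left(- J - 1 \right)} + 131\right) 25 = \left(\left(-2 + 3 \sqrt{\left(-1\right) \left(-3\right) - 1}\right) + 131\right) 25 = \left(\left(-2 + 3 \sqrt{3 - 1}\right) + 131\right) 25 = \left(\left(-2 + 3 \sqrt{2}\right) + 131\right) 25 = \left(129 + 3 \sqrt{2}\right) 25 = 3225 + 75 \sqrt{2}$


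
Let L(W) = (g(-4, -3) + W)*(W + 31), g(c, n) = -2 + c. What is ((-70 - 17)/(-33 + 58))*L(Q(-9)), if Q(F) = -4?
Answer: 4698/5 ≈ 939.60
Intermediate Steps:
L(W) = (-6 + W)*(31 + W) (L(W) = ((-2 - 4) + W)*(W + 31) = (-6 + W)*(31 + W))
((-70 - 17)/(-33 + 58))*L(Q(-9)) = ((-70 - 17)/(-33 + 58))*(-186 + (-4)² + 25*(-4)) = (-87/25)*(-186 + 16 - 100) = -87*1/25*(-270) = -87/25*(-270) = 4698/5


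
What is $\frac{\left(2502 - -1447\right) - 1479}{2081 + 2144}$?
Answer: $\frac{38}{65} \approx 0.58462$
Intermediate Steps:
$\frac{\left(2502 - -1447\right) - 1479}{2081 + 2144} = \frac{\left(2502 + 1447\right) - 1479}{4225} = \left(3949 - 1479\right) \frac{1}{4225} = 2470 \cdot \frac{1}{4225} = \frac{38}{65}$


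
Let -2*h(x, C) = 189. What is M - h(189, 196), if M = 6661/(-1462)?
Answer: 65749/731 ≈ 89.944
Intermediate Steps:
h(x, C) = -189/2 (h(x, C) = -½*189 = -189/2)
M = -6661/1462 (M = 6661*(-1/1462) = -6661/1462 ≈ -4.5561)
M - h(189, 196) = -6661/1462 - 1*(-189/2) = -6661/1462 + 189/2 = 65749/731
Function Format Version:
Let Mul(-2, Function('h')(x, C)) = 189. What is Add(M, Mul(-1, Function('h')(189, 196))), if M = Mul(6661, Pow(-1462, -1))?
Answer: Rational(65749, 731) ≈ 89.944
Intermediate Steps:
Function('h')(x, C) = Rational(-189, 2) (Function('h')(x, C) = Mul(Rational(-1, 2), 189) = Rational(-189, 2))
M = Rational(-6661, 1462) (M = Mul(6661, Rational(-1, 1462)) = Rational(-6661, 1462) ≈ -4.5561)
Add(M, Mul(-1, Function('h')(189, 196))) = Add(Rational(-6661, 1462), Mul(-1, Rational(-189, 2))) = Add(Rational(-6661, 1462), Rational(189, 2)) = Rational(65749, 731)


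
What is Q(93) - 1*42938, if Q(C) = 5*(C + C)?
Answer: -42008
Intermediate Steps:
Q(C) = 10*C (Q(C) = 5*(2*C) = 10*C)
Q(93) - 1*42938 = 10*93 - 1*42938 = 930 - 42938 = -42008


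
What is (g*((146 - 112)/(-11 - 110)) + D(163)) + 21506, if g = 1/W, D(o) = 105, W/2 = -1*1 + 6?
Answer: 13074638/605 ≈ 21611.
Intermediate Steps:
W = 10 (W = 2*(-1*1 + 6) = 2*(-1 + 6) = 2*5 = 10)
g = ⅒ (g = 1/10 = ⅒ ≈ 0.10000)
(g*((146 - 112)/(-11 - 110)) + D(163)) + 21506 = (((146 - 112)/(-11 - 110))/10 + 105) + 21506 = ((34/(-121))/10 + 105) + 21506 = ((34*(-1/121))/10 + 105) + 21506 = ((⅒)*(-34/121) + 105) + 21506 = (-17/605 + 105) + 21506 = 63508/605 + 21506 = 13074638/605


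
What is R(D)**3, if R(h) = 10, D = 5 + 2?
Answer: 1000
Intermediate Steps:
D = 7
R(D)**3 = 10**3 = 1000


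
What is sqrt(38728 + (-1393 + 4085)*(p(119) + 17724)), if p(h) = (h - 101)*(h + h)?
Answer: 2*sqrt(14821066) ≈ 7699.6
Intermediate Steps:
p(h) = 2*h*(-101 + h) (p(h) = (-101 + h)*(2*h) = 2*h*(-101 + h))
sqrt(38728 + (-1393 + 4085)*(p(119) + 17724)) = sqrt(38728 + (-1393 + 4085)*(2*119*(-101 + 119) + 17724)) = sqrt(38728 + 2692*(2*119*18 + 17724)) = sqrt(38728 + 2692*(4284 + 17724)) = sqrt(38728 + 2692*22008) = sqrt(38728 + 59245536) = sqrt(59284264) = 2*sqrt(14821066)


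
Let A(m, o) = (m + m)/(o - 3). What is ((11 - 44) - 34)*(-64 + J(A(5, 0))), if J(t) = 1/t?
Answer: 43081/10 ≈ 4308.1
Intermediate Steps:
A(m, o) = 2*m/(-3 + o) (A(m, o) = (2*m)/(-3 + o) = 2*m/(-3 + o))
((11 - 44) - 34)*(-64 + J(A(5, 0))) = ((11 - 44) - 34)*(-64 + 1/(2*5/(-3 + 0))) = (-33 - 34)*(-64 + 1/(2*5/(-3))) = -67*(-64 + 1/(2*5*(-⅓))) = -67*(-64 + 1/(-10/3)) = -67*(-64 - 3/10) = -67*(-643/10) = 43081/10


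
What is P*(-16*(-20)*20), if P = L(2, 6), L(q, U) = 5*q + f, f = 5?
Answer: 96000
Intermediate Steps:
L(q, U) = 5 + 5*q (L(q, U) = 5*q + 5 = 5 + 5*q)
P = 15 (P = 5 + 5*2 = 5 + 10 = 15)
P*(-16*(-20)*20) = 15*(-16*(-20)*20) = 15*(320*20) = 15*6400 = 96000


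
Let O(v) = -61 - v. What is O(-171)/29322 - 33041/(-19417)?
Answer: 485482036/284672637 ≈ 1.7054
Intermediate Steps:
O(-171)/29322 - 33041/(-19417) = (-61 - 1*(-171))/29322 - 33041/(-19417) = (-61 + 171)*(1/29322) - 33041*(-1/19417) = 110*(1/29322) + 33041/19417 = 55/14661 + 33041/19417 = 485482036/284672637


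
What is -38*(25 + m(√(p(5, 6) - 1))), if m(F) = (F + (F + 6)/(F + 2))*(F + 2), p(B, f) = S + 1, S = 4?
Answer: -1558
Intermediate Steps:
p(B, f) = 5 (p(B, f) = 4 + 1 = 5)
m(F) = (2 + F)*(F + (6 + F)/(2 + F)) (m(F) = (F + (6 + F)/(2 + F))*(2 + F) = (2 + F)*(F + (6 + F)/(2 + F)))
-38*(25 + m(√(p(5, 6) - 1))) = -38*(25 + (6 + (√(5 - 1))² + 3*√(5 - 1))) = -38*(25 + (6 + (√4)² + 3*√4)) = -38*(25 + (6 + 2² + 3*2)) = -38*(25 + (6 + 4 + 6)) = -38*(25 + 16) = -38*41 = -1558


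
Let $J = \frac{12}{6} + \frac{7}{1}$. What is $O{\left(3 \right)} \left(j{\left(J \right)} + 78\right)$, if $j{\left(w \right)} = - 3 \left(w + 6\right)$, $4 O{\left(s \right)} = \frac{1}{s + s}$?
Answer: $\frac{11}{8} \approx 1.375$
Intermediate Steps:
$O{\left(s \right)} = \frac{1}{8 s}$ ($O{\left(s \right)} = \frac{1}{4 \left(s + s\right)} = \frac{1}{4 \cdot 2 s} = \frac{\frac{1}{2} \frac{1}{s}}{4} = \frac{1}{8 s}$)
$J = 9$ ($J = 12 \cdot \frac{1}{6} + 7 \cdot 1 = 2 + 7 = 9$)
$j{\left(w \right)} = -18 - 3 w$ ($j{\left(w \right)} = - 3 \left(6 + w\right) = -18 - 3 w$)
$O{\left(3 \right)} \left(j{\left(J \right)} + 78\right) = \frac{1}{8 \cdot 3} \left(\left(-18 - 27\right) + 78\right) = \frac{1}{8} \cdot \frac{1}{3} \left(\left(-18 - 27\right) + 78\right) = \frac{-45 + 78}{24} = \frac{1}{24} \cdot 33 = \frac{11}{8}$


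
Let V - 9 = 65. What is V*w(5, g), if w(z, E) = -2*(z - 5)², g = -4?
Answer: 0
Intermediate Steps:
w(z, E) = -2*(-5 + z)²
V = 74 (V = 9 + 65 = 74)
V*w(5, g) = 74*(-2*(-5 + 5)²) = 74*(-2*0²) = 74*(-2*0) = 74*0 = 0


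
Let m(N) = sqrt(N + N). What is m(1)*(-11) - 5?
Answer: -5 - 11*sqrt(2) ≈ -20.556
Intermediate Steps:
m(N) = sqrt(2)*sqrt(N) (m(N) = sqrt(2*N) = sqrt(2)*sqrt(N))
m(1)*(-11) - 5 = (sqrt(2)*sqrt(1))*(-11) - 5 = (sqrt(2)*1)*(-11) - 5 = sqrt(2)*(-11) - 5 = -11*sqrt(2) - 5 = -5 - 11*sqrt(2)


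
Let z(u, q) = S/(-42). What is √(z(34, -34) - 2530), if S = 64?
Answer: I*√1116402/21 ≈ 50.314*I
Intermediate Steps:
z(u, q) = -32/21 (z(u, q) = 64/(-42) = 64*(-1/42) = -32/21)
√(z(34, -34) - 2530) = √(-32/21 - 2530) = √(-53162/21) = I*√1116402/21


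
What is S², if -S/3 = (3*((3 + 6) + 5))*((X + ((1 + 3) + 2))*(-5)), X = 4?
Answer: 39690000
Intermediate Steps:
S = 6300 (S = -3*3*((3 + 6) + 5)*(4 + ((1 + 3) + 2))*(-5) = -3*3*(9 + 5)*(4 + (4 + 2))*(-5) = -3*3*14*(4 + 6)*(-5) = -126*10*(-5) = -126*(-50) = -3*(-2100) = 6300)
S² = 6300² = 39690000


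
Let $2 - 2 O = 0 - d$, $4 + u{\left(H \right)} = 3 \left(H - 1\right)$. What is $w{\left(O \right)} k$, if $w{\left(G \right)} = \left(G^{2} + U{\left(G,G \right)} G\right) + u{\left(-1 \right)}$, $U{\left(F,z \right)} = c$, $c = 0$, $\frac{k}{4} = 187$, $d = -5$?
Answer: $-5797$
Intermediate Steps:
$k = 748$ ($k = 4 \cdot 187 = 748$)
$u{\left(H \right)} = -7 + 3 H$ ($u{\left(H \right)} = -4 + 3 \left(H - 1\right) = -4 + 3 \left(-1 + H\right) = -4 + \left(-3 + 3 H\right) = -7 + 3 H$)
$U{\left(F,z \right)} = 0$
$O = - \frac{3}{2}$ ($O = 1 - \frac{0 - -5}{2} = 1 - \frac{0 + 5}{2} = 1 - \frac{5}{2} = - \frac{3}{2} \approx -1.5$)
$w{\left(G \right)} = -10 + G^{2}$ ($w{\left(G \right)} = \left(G^{2} + 0 G\right) + \left(-7 + 3 \left(-1\right)\right) = \left(G^{2} + 0\right) - 10 = G^{2} - 10 = -10 + G^{2}$)
$w{\left(O \right)} k = \left(-10 + \left(- \frac{3}{2}\right)^{2}\right) 748 = \left(-10 + \frac{9}{4}\right) 748 = \left(- \frac{31}{4}\right) 748 = -5797$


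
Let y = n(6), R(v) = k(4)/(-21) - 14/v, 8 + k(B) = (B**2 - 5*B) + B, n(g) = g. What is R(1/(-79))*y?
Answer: 46468/7 ≈ 6638.3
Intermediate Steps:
k(B) = -8 + B**2 - 4*B (k(B) = -8 + ((B**2 - 5*B) + B) = -8 + (B**2 - 4*B) = -8 + B**2 - 4*B)
R(v) = 8/21 - 14/v (R(v) = (-8 + 4**2 - 4*4)/(-21) - 14/v = (-8 + 16 - 16)*(-1/21) - 14/v = -8*(-1/21) - 14/v = 8/21 - 14/v)
y = 6
R(1/(-79))*y = (8/21 - 14/(1/(-79)))*6 = (8/21 - 14/(-1/79))*6 = (8/21 - 14*(-79))*6 = (8/21 + 1106)*6 = (23234/21)*6 = 46468/7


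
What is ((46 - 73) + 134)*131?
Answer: 14017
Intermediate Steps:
((46 - 73) + 134)*131 = (-27 + 134)*131 = 107*131 = 14017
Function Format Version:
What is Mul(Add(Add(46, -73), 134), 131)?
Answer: 14017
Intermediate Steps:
Mul(Add(Add(46, -73), 134), 131) = Mul(Add(-27, 134), 131) = Mul(107, 131) = 14017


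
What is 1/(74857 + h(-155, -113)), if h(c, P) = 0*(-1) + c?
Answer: 1/74702 ≈ 1.3387e-5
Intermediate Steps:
h(c, P) = c (h(c, P) = 0 + c = c)
1/(74857 + h(-155, -113)) = 1/(74857 - 155) = 1/74702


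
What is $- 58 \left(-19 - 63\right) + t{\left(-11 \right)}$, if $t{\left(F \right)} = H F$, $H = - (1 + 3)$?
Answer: $4800$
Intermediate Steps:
$H = -4$ ($H = \left(-1\right) 4 = -4$)
$t{\left(F \right)} = - 4 F$
$- 58 \left(-19 - 63\right) + t{\left(-11 \right)} = - 58 \left(-19 - 63\right) - -44 = \left(-58\right) \left(-82\right) + 44 = 4756 + 44 = 4800$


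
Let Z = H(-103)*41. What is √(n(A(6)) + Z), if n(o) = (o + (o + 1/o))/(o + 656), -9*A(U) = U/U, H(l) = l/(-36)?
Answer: √147134524043/35418 ≈ 10.830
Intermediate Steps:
H(l) = -l/36 (H(l) = l*(-1/36) = -l/36)
A(U) = -⅑ (A(U) = -U/(9*U) = -⅑*1 = -⅑)
n(o) = (1/o + 2*o)/(656 + o)
Z = 4223/36 (Z = -1/36*(-103)*41 = (103/36)*41 = 4223/36 ≈ 117.31)
√(n(A(6)) + Z) = √((1 + 2*(-⅑)²)/((-⅑)*(656 - ⅑)) + 4223/36) = √(-9*(1 + 2*(1/81))/5903/9 + 4223/36) = √(-9*9/5903*(1 + 2/81) + 4223/36) = √(-9*9/5903*83/81 + 4223/36) = √(-83/5903 + 4223/36) = √(24925381/212508) = √147134524043/35418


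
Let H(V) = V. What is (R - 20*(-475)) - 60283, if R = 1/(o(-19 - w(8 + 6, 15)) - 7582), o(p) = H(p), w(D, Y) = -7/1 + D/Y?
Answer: -5785402507/113924 ≈ -50783.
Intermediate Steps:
w(D, Y) = -7 + D/Y (w(D, Y) = -7*1 + D/Y = -7 + D/Y)
o(p) = p
R = -15/113924 (R = 1/((-19 - (-7 + (8 + 6)/15)) - 7582) = 1/((-19 - (-7 + 14*(1/15))) - 7582) = 1/((-19 - (-7 + 14/15)) - 7582) = 1/((-19 - 1*(-91/15)) - 7582) = 1/((-19 + 91/15) - 7582) = 1/(-194/15 - 7582) = 1/(-113924/15) = -15/113924 ≈ -0.00013167)
(R - 20*(-475)) - 60283 = (-15/113924 - 20*(-475)) - 60283 = (-15/113924 + 9500) - 60283 = 1082277985/113924 - 60283 = -5785402507/113924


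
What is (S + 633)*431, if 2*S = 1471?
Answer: 1179647/2 ≈ 5.8982e+5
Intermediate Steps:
S = 1471/2 (S = (1/2)*1471 = 1471/2 ≈ 735.50)
(S + 633)*431 = (1471/2 + 633)*431 = (2737/2)*431 = 1179647/2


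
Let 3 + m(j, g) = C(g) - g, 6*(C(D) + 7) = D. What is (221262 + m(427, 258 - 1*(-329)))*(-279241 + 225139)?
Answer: -11943710809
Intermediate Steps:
C(D) = -7 + D/6
m(j, g) = -10 - 5*g/6 (m(j, g) = -3 + ((-7 + g/6) - g) = -3 + (-7 - 5*g/6) = -10 - 5*g/6)
(221262 + m(427, 258 - 1*(-329)))*(-279241 + 225139) = (221262 + (-10 - 5*(258 - 1*(-329))/6))*(-279241 + 225139) = (221262 + (-10 - 5*(258 + 329)/6))*(-54102) = (221262 + (-10 - 5/6*587))*(-54102) = (221262 + (-10 - 2935/6))*(-54102) = (221262 - 2995/6)*(-54102) = (1324577/6)*(-54102) = -11943710809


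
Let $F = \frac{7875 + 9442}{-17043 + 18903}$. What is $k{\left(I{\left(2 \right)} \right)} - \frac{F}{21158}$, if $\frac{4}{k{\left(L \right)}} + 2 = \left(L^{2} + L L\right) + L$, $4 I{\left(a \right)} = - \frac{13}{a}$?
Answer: $\frac{5036378839}{2085755640} \approx 2.4147$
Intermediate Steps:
$I{\left(a \right)} = - \frac{13}{4 a}$ ($I{\left(a \right)} = \frac{\left(-13\right) \frac{1}{a}}{4} = - \frac{13}{4 a}$)
$F = \frac{17317}{1860} \approx 9.3102$
$k{\left(L \right)} = \frac{4}{-2 + L + 2 L^{2}}$ ($k{\left(L \right)} = \frac{4}{-2 + \left(\left(L^{2} + L L\right) + L\right)} = \frac{4}{-2 + \left(\left(L^{2} + L^{2}\right) + L\right)} = \frac{4}{-2 + \left(2 L^{2} + L\right)} = \frac{4}{-2 + \left(L + 2 L^{2}\right)} = \frac{4}{-2 + L + 2 L^{2}}$)
$k{\left(I{\left(2 \right)} \right)} - \frac{F}{21158} = \frac{4}{-2 - \frac{13}{4 \cdot 2} + 2 \left(- \frac{13}{4 \cdot 2}\right)^{2}} - \frac{17317}{1860 \cdot 21158} = \frac{4}{-2 - \frac{13}{8} + 2 \left(\left(- \frac{13}{4}\right) \frac{1}{2}\right)^{2}} - \frac{17317}{1860} \cdot \frac{1}{21158} = \frac{4}{-2 - \frac{13}{8} + 2 \left(- \frac{13}{8}\right)^{2}} - \frac{17317}{39353880} = \frac{4}{-2 - \frac{13}{8} + 2 \cdot \frac{169}{64}} - \frac{17317}{39353880} = \frac{4}{-2 - \frac{13}{8} + \frac{169}{32}} - \frac{17317}{39353880} = \frac{4}{\frac{53}{32}} - \frac{17317}{39353880} = 4 \cdot \frac{32}{53} - \frac{17317}{39353880} = \frac{128}{53} - \frac{17317}{39353880} = \frac{5036378839}{2085755640}$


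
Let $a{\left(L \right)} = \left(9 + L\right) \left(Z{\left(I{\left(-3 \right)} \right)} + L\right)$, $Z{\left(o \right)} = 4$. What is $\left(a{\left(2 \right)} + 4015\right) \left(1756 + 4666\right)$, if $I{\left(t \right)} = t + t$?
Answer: $26208182$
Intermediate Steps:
$I{\left(t \right)} = 2 t$
$a{\left(L \right)} = \left(4 + L\right) \left(9 + L\right)$ ($a{\left(L \right)} = \left(9 + L\right) \left(4 + L\right) = \left(4 + L\right) \left(9 + L\right)$)
$\left(a{\left(2 \right)} + 4015\right) \left(1756 + 4666\right) = \left(\left(36 + 2^{2} + 13 \cdot 2\right) + 4015\right) \left(1756 + 4666\right) = \left(\left(36 + 4 + 26\right) + 4015\right) 6422 = \left(66 + 4015\right) 6422 = 4081 \cdot 6422 = 26208182$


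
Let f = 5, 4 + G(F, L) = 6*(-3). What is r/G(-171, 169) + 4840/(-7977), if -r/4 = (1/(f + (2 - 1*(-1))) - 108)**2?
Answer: 5939318633/2807904 ≈ 2115.2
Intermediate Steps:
G(F, L) = -22 (G(F, L) = -4 + 6*(-3) = -4 - 18 = -22)
r = -744769/16 (r = -4*(1/(5 + (2 - 1*(-1))) - 108)**2 = -4*(1/(5 + (2 + 1)) - 108)**2 = -4*(1/(5 + 3) - 108)**2 = -4*(1/8 - 108)**2 = -4*(-863/8)**2 = -4*744769/64 = -744769/16 ≈ -46548.)
r/G(-171, 169) + 4840/(-7977) = -744769/16/(-22) + 4840/(-7977) = -744769/16*(-1/22) + 4840*(-1/7977) = 744769/352 - 4840/7977 = 5939318633/2807904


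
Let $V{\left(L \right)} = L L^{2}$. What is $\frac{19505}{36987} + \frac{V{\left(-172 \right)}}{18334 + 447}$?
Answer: $- \frac{187840102771}{694652847} \approx -270.41$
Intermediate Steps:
$V{\left(L \right)} = L^{3}$
$\frac{19505}{36987} + \frac{V{\left(-172 \right)}}{18334 + 447} = \frac{19505}{36987} + \frac{\left(-172\right)^{3}}{18334 + 447} = 19505 \cdot \frac{1}{36987} - \frac{5088448}{18781} = \frac{19505}{36987} - \frac{5088448}{18781} = - \frac{187840102771}{694652847}$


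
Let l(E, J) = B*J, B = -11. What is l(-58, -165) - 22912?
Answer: -21097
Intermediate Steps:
l(E, J) = -11*J
l(-58, -165) - 22912 = -11*(-165) - 22912 = 1815 - 22912 = -21097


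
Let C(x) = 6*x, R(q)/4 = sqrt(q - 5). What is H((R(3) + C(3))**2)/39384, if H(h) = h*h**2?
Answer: -1429048/4923 + 428640*I*sqrt(2)/547 ≈ -290.28 + 1108.2*I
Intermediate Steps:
R(q) = 4*sqrt(-5 + q) (R(q) = 4*sqrt(q - 5) = 4*sqrt(-5 + q))
H(h) = h**3
H((R(3) + C(3))**2)/39384 = ((4*sqrt(-5 + 3) + 6*3)**2)**3/39384 = ((4*sqrt(-2) + 18)**2)**3*(1/39384) = ((4*(I*sqrt(2)) + 18)**2)**3*(1/39384) = ((4*I*sqrt(2) + 18)**2)**3*(1/39384) = ((18 + 4*I*sqrt(2))**2)**3*(1/39384) = (18 + 4*I*sqrt(2))**6*(1/39384) = (18 + 4*I*sqrt(2))**6/39384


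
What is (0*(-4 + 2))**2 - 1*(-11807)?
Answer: 11807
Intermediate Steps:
(0*(-4 + 2))**2 - 1*(-11807) = (0*(-2))**2 + 11807 = 0**2 + 11807 = 0 + 11807 = 11807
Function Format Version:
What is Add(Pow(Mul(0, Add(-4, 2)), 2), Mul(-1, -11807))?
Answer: 11807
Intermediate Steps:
Add(Pow(Mul(0, Add(-4, 2)), 2), Mul(-1, -11807)) = Add(Pow(Mul(0, -2), 2), 11807) = Add(Pow(0, 2), 11807) = Add(0, 11807) = 11807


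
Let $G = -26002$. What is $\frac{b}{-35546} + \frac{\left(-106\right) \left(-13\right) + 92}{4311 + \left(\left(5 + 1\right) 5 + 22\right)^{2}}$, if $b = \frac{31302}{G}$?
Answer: $\frac{135889220877}{648373365038} \approx 0.20958$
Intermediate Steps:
$b = - \frac{15651}{13001}$ ($b = \frac{31302}{-26002} = 31302 \left(- \frac{1}{26002}\right) = - \frac{15651}{13001} \approx -1.2038$)
$\frac{b}{-35546} + \frac{\left(-106\right) \left(-13\right) + 92}{4311 + \left(\left(5 + 1\right) 5 + 22\right)^{2}} = - \frac{15651}{13001 \left(-35546\right)} + \frac{\left(-106\right) \left(-13\right) + 92}{4311 + \left(\left(5 + 1\right) 5 + 22\right)^{2}} = \left(- \frac{15651}{13001}\right) \left(- \frac{1}{35546}\right) + \frac{1378 + 92}{4311 + \left(6 \cdot 5 + 22\right)^{2}} = \frac{15651}{462133546} + \frac{1470}{4311 + \left(30 + 22\right)^{2}} = \frac{15651}{462133546} + \frac{1470}{4311 + 52^{2}} = \frac{15651}{462133546} + \frac{1470}{4311 + 2704} = \frac{15651}{462133546} + \frac{1470}{7015} = \frac{15651}{462133546} + 1470 \cdot \frac{1}{7015} = \frac{15651}{462133546} + \frac{294}{1403} = \frac{135889220877}{648373365038}$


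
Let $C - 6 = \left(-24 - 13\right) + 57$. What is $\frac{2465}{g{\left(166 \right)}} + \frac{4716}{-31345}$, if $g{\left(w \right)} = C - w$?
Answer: $- \frac{15585133}{877660} \approx -17.758$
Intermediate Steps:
$C = 26$ ($C = 6 + \left(\left(-24 - 13\right) + 57\right) = 6 + \left(-37 + 57\right) = 6 + 20 = 26$)
$g{\left(w \right)} = 26 - w$
$\frac{2465}{g{\left(166 \right)}} + \frac{4716}{-31345} = \frac{2465}{26 - 166} + \frac{4716}{-31345} = \frac{2465}{26 - 166} + 4716 \left(- \frac{1}{31345}\right) = \frac{2465}{-140} - \frac{4716}{31345} = 2465 \left(- \frac{1}{140}\right) - \frac{4716}{31345} = - \frac{493}{28} - \frac{4716}{31345} = - \frac{15585133}{877660}$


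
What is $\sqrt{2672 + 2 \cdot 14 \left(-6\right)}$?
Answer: $2 \sqrt{626} \approx 50.04$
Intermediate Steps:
$\sqrt{2672 + 2 \cdot 14 \left(-6\right)} = \sqrt{2672 + 28 \left(-6\right)} = \sqrt{2672 - 168} = \sqrt{2504} = 2 \sqrt{626}$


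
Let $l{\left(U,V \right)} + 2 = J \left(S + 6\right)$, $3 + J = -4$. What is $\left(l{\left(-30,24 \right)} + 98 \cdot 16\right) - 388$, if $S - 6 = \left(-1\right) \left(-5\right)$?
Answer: $1059$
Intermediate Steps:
$J = -7$ ($J = -3 - 4 = -7$)
$S = 11$ ($S = 6 - -5 = 6 + 5 = 11$)
$l{\left(U,V \right)} = -121$ ($l{\left(U,V \right)} = -2 - 7 \left(11 + 6\right) = -2 - 119 = -121$)
$\left(l{\left(-30,24 \right)} + 98 \cdot 16\right) - 388 = \left(-121 + 98 \cdot 16\right) - 388 = \left(-121 + 1568\right) - 388 = 1447 - 388 = 1059$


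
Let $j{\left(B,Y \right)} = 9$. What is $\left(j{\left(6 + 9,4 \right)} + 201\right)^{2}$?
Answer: $44100$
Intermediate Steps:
$\left(j{\left(6 + 9,4 \right)} + 201\right)^{2} = \left(9 + 201\right)^{2} = 210^{2} = 44100$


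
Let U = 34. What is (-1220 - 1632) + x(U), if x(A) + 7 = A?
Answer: -2825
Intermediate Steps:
x(A) = -7 + A
(-1220 - 1632) + x(U) = (-1220 - 1632) + (-7 + 34) = -2852 + 27 = -2825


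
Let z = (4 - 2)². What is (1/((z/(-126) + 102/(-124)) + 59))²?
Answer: 15256836/51582131689 ≈ 0.00029578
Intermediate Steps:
z = 4 (z = 2² = 4)
(1/((z/(-126) + 102/(-124)) + 59))² = (1/((4/(-126) + 102/(-124)) + 59))² = (1/((4*(-1/126) + 102*(-1/124)) + 59))² = (1/((-2/63 - 51/62) + 59))² = (1/(-3337/3906 + 59))² = (1/(227117/3906))² = (3906/227117)² = 15256836/51582131689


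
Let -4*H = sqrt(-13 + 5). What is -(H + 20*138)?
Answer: -2760 + I*sqrt(2)/2 ≈ -2760.0 + 0.70711*I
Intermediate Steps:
H = -I*sqrt(2)/2 (H = -sqrt(-13 + 5)/4 = -I*sqrt(2)/2 ≈ -0.70711*I)
-(H + 20*138) = -(-I*sqrt(2)/2 + 20*138) = -(-I*sqrt(2)/2 + 2760) = -(2760 - I*sqrt(2)/2) = -2760 + I*sqrt(2)/2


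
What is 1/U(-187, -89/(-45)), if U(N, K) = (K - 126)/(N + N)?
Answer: 16830/5581 ≈ 3.0156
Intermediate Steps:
U(N, K) = (-126 + K)/(2*N) (U(N, K) = (-126 + K)/((2*N)) = (-126 + K)*(1/(2*N)) = (-126 + K)/(2*N))
1/U(-187, -89/(-45)) = 1/((½)*(-126 - 89/(-45))/(-187)) = 1/((½)*(-1/187)*(-126 - 89*(-1/45))) = 1/((½)*(-1/187)*(-126 + 89/45)) = 1/((½)*(-1/187)*(-5581/45)) = 1/(5581/16830) = 16830/5581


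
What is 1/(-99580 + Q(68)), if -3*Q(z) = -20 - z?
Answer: -3/298652 ≈ -1.0045e-5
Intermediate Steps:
Q(z) = 20/3 + z/3 (Q(z) = -(-20 - z)/3 = 20/3 + z/3)
1/(-99580 + Q(68)) = 1/(-99580 + (20/3 + (⅓)*68)) = 1/(-99580 + (20/3 + 68/3)) = 1/(-99580 + 88/3) = 1/(-298652/3) = -3/298652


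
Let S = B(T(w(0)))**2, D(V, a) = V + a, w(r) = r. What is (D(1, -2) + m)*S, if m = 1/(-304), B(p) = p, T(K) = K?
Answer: 0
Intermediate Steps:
m = -1/304 ≈ -0.0032895
S = 0 (S = 0**2 = 0)
(D(1, -2) + m)*S = ((1 - 2) - 1/304)*0 = (-1 - 1/304)*0 = -305/304*0 = 0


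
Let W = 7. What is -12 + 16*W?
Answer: 100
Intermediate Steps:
-12 + 16*W = -12 + 16*7 = -12 + 112 = 100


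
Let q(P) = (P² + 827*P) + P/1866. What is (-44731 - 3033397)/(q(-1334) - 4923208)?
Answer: 2871893424/3962330377 ≈ 0.72480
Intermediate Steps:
q(P) = P² + 1543183*P/1866 (q(P) = (P² + 827*P) + P*(1/1866) = (P² + 827*P) + P/1866 = P² + 1543183*P/1866)
(-44731 - 3033397)/(q(-1334) - 4923208) = (-44731 - 3033397)/((1/1866)*(-1334)*(1543183 + 1866*(-1334)) - 4923208) = -3078128/((1/1866)*(-1334)*(1543183 - 2489244) - 4923208) = -3078128/((1/1866)*(-1334)*(-946061) - 4923208) = -3078128/(631022687/933 - 4923208) = -3078128/(-3962330377/933) = -3078128*(-933/3962330377) = 2871893424/3962330377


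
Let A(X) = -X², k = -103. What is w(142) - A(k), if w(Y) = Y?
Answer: 10751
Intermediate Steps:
w(142) - A(k) = 142 - (-1)*(-103)² = 142 - (-1)*10609 = 142 - 1*(-10609) = 142 + 10609 = 10751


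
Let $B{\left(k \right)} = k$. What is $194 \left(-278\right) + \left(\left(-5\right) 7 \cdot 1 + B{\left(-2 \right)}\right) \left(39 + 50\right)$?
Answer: $-57225$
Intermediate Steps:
$194 \left(-278\right) + \left(\left(-5\right) 7 \cdot 1 + B{\left(-2 \right)}\right) \left(39 + 50\right) = 194 \left(-278\right) + \left(\left(-5\right) 7 \cdot 1 - 2\right) \left(39 + 50\right) = -53932 + \left(\left(-35\right) 1 - 2\right) 89 = -53932 + \left(-35 - 2\right) 89 = -53932 - 3293 = -57225$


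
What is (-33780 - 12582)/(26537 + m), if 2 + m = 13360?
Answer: -46362/39895 ≈ -1.1621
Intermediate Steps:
m = 13358 (m = -2 + 13360 = 13358)
(-33780 - 12582)/(26537 + m) = (-33780 - 12582)/(26537 + 13358) = -46362/39895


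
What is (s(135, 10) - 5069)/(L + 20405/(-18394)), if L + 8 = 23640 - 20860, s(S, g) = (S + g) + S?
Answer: -88088866/50967763 ≈ -1.7283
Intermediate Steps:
s(S, g) = g + 2*S
L = 2772 (L = -8 + (23640 - 20860) = -8 + 2780 = 2772)
(s(135, 10) - 5069)/(L + 20405/(-18394)) = ((10 + 2*135) - 5069)/(2772 + 20405/(-18394)) = ((10 + 270) - 5069)/(2772 + 20405*(-1/18394)) = (280 - 5069)/(2772 - 20405/18394) = -4789/50967763/18394 = -4789*18394/50967763 = -88088866/50967763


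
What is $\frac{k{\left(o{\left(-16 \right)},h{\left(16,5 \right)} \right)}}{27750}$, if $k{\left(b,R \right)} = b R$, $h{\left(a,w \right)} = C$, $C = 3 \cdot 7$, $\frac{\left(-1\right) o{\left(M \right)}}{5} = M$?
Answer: $\frac{56}{925} \approx 0.060541$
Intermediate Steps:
$o{\left(M \right)} = - 5 M$
$C = 21$
$h{\left(a,w \right)} = 21$
$k{\left(b,R \right)} = R b$
$\frac{k{\left(o{\left(-16 \right)},h{\left(16,5 \right)} \right)}}{27750} = \frac{21 \left(\left(-5\right) \left(-16\right)\right)}{27750} = 21 \cdot 80 \cdot \frac{1}{27750} = 1680 \cdot \frac{1}{27750} = \frac{56}{925}$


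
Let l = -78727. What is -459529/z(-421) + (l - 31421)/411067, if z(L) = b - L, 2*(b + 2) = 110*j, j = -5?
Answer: -188913068755/59193648 ≈ -3191.4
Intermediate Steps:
b = -277 (b = -2 + (110*(-5))/2 = -2 + (½)*(-550) = -2 - 275 = -277)
z(L) = -277 - L
-459529/z(-421) + (l - 31421)/411067 = -459529/(-277 - 1*(-421)) + (-78727 - 31421)/411067 = -459529/(-277 + 421) - 110148*1/411067 = -459529/144 - 110148/411067 = -188913068755/59193648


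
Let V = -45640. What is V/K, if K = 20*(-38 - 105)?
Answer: 2282/143 ≈ 15.958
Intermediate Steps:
K = -2860 (K = 20*(-143) = -2860)
V/K = -45640/(-2860) = -45640*(-1/2860) = 2282/143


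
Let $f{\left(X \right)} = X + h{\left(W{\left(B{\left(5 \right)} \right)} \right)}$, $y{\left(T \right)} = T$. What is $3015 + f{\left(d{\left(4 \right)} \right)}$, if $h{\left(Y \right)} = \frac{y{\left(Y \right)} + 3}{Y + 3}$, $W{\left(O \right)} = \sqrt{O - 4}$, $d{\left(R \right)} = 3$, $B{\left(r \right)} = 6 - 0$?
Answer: $3019$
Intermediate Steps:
$B{\left(r \right)} = 6$ ($B{\left(r \right)} = 6 + 0 = 6$)
$W{\left(O \right)} = \sqrt{-4 + O}$
$h{\left(Y \right)} = 1$ ($h{\left(Y \right)} = \frac{Y + 3}{Y + 3} = \frac{3 + Y}{3 + Y} = 1$)
$f{\left(X \right)} = 1 + X$ ($f{\left(X \right)} = X + 1 = 1 + X$)
$3015 + f{\left(d{\left(4 \right)} \right)} = 3015 + \left(1 + 3\right) = 3015 + 4 = 3019$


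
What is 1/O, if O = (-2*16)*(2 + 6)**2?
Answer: -1/2048 ≈ -0.00048828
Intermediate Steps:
O = -2048 (O = -32*8**2 = -32*64 = -2048)
1/O = 1/(-2048) = -1/2048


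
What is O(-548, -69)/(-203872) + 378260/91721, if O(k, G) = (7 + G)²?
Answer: 19191011799/4674835928 ≈ 4.1052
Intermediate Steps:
O(-548, -69)/(-203872) + 378260/91721 = (7 - 69)²/(-203872) + 378260/91721 = (-62)²*(-1/203872) + 378260*(1/91721) = 3844*(-1/203872) + 378260/91721 = -961/50968 + 378260/91721 = 19191011799/4674835928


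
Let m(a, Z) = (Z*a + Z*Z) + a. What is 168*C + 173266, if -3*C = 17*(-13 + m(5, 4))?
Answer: 146610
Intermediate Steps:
m(a, Z) = a + Z**2 + Z*a (m(a, Z) = (Z*a + Z**2) + a = (Z**2 + Z*a) + a = a + Z**2 + Z*a)
C = -476/3 (C = -17*(-13 + (5 + 4**2 + 4*5))/3 = -17*(-13 + (5 + 16 + 20))/3 = -17*(-13 + 41)/3 = -17*28/3 = -1/3*476 = -476/3 ≈ -158.67)
168*C + 173266 = 168*(-476/3) + 173266 = -26656 + 173266 = 146610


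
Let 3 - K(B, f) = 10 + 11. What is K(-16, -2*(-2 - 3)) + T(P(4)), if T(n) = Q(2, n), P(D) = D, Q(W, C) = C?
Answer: -14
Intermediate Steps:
T(n) = n
K(B, f) = -18 (K(B, f) = 3 - (10 + 11) = 3 - 1*21 = 3 - 21 = -18)
K(-16, -2*(-2 - 3)) + T(P(4)) = -18 + 4 = -14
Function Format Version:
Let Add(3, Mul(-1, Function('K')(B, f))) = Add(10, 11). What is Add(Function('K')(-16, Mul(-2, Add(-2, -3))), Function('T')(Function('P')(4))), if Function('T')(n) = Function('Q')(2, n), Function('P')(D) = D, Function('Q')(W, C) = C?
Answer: -14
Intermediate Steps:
Function('T')(n) = n
Function('K')(B, f) = -18 (Function('K')(B, f) = Add(3, Mul(-1, Add(10, 11))) = Add(3, Mul(-1, 21)) = Add(3, -21) = -18)
Add(Function('K')(-16, Mul(-2, Add(-2, -3))), Function('T')(Function('P')(4))) = Add(-18, 4) = -14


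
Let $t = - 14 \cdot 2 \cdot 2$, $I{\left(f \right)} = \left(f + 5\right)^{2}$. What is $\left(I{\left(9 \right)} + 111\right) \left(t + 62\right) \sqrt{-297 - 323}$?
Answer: $3684 i \sqrt{155} \approx 45865.0 i$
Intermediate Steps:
$I{\left(f \right)} = \left(5 + f\right)^{2}$
$t = -56$ ($t = \left(-14\right) 4 = -56$)
$\left(I{\left(9 \right)} + 111\right) \left(t + 62\right) \sqrt{-297 - 323} = \left(\left(5 + 9\right)^{2} + 111\right) \left(-56 + 62\right) \sqrt{-297 - 323} = \left(14^{2} + 111\right) 6 \sqrt{-620} = \left(196 + 111\right) 6 \cdot 2 i \sqrt{155} = 307 \cdot 6 \cdot 2 i \sqrt{155} = 1842 \cdot 2 i \sqrt{155} = 3684 i \sqrt{155}$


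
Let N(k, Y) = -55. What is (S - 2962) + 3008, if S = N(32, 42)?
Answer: -9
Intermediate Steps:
S = -55
(S - 2962) + 3008 = (-55 - 2962) + 3008 = -3017 + 3008 = -9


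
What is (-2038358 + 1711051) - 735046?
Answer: -1062353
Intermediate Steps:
(-2038358 + 1711051) - 735046 = -327307 - 735046 = -1062353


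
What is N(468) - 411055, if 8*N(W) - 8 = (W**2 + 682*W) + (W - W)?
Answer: -343779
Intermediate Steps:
N(W) = 1 + W**2/8 + 341*W/4 (N(W) = 1 + ((W**2 + 682*W) + (W - W))/8 = 1 + ((W**2 + 682*W) + 0)/8 = 1 + (W**2 + 682*W)/8 = 1 + (W**2/8 + 341*W/4) = 1 + W**2/8 + 341*W/4)
N(468) - 411055 = (1 + (1/8)*468**2 + (341/4)*468) - 411055 = (1 + (1/8)*219024 + 39897) - 411055 = (1 + 27378 + 39897) - 411055 = 67276 - 411055 = -343779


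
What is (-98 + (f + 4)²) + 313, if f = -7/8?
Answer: 14385/64 ≈ 224.77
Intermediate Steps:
f = -7/8 (f = -7*⅛ = -7/8 ≈ -0.87500)
(-98 + (f + 4)²) + 313 = (-98 + (-7/8 + 4)²) + 313 = (-98 + (25/8)²) + 313 = (-98 + 625/64) + 313 = -5647/64 + 313 = 14385/64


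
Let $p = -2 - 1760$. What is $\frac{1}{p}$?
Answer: $- \frac{1}{1762} \approx -0.00056754$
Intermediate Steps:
$p = -1762$ ($p = -2 - 1760 = -1762$)
$\frac{1}{p} = \frac{1}{-1762} = - \frac{1}{1762}$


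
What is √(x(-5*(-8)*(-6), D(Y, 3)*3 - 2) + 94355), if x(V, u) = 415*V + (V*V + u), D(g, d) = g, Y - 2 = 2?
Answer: √52365 ≈ 228.83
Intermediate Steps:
Y = 4 (Y = 2 + 2 = 4)
x(V, u) = u + V² + 415*V (x(V, u) = 415*V + (V² + u) = 415*V + (u + V²) = u + V² + 415*V)
√(x(-5*(-8)*(-6), D(Y, 3)*3 - 2) + 94355) = √(((4*3 - 2) + (-5*(-8)*(-6))² + 415*(-5*(-8)*(-6))) + 94355) = √(((12 - 2) + (40*(-6))² + 415*(40*(-6))) + 94355) = √((10 + (-240)² + 415*(-240)) + 94355) = √((10 + 57600 - 99600) + 94355) = √(-41990 + 94355) = √52365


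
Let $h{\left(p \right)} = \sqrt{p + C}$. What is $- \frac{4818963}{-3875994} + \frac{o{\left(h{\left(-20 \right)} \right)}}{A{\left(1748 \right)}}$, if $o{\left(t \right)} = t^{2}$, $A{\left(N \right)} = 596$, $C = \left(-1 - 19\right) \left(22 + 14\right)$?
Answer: $\frac{322199}{192507702} \approx 0.0016737$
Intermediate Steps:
$C = -720$ ($C = \left(-20\right) 36 = -720$)
$h{\left(p \right)} = \sqrt{-720 + p}$ ($h{\left(p \right)} = \sqrt{p - 720} = \sqrt{-720 + p}$)
$- \frac{4818963}{-3875994} + \frac{o{\left(h{\left(-20 \right)} \right)}}{A{\left(1748 \right)}} = - \frac{4818963}{-3875994} + \frac{\left(\sqrt{-720 - 20}\right)^{2}}{596} = \left(-4818963\right) \left(- \frac{1}{3875994}\right) + \left(\sqrt{-740}\right)^{2} \cdot \frac{1}{596} = \frac{1606321}{1291998} + \left(2 i \sqrt{185}\right)^{2} \cdot \frac{1}{596} = \frac{1606321}{1291998} - \frac{185}{149} = \frac{322199}{192507702}$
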